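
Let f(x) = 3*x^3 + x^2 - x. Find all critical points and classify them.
f'(x) = 9*x^2 + 2*x - 1

Solve f'(x) = 0:
  9*x^2 + 2*x - 1 = 0 has no rational roots; quadratic formula: x = (-2 ± √40)/18.
  ⇒ x = -sqrt(10)/9 - 1/9 ≈ -0.4625, -1/9 + sqrt(10)/9 ≈ 0.2403

f''(x) = 18*x + 2
Second-derivative test at each critical point:
  f''(-0.4625) = -6.3246 < 0 → local maximum
  f''(0.2403) = 6.3246 > 0 → local minimum

Critical points: x = -sqrt(10)/9 - 1/9 ≈ -0.4625 (local maximum); x = -1/9 + sqrt(10)/9 ≈ 0.2403 (local minimum)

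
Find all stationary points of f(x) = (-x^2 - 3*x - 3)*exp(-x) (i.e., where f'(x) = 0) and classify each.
f'(x) = x*(x + 1)*exp(-x)

Solve f'(x) = 0:
  f'(x) = (x^2 + x)·exp(-x) and exp(-x) > 0 for every x, so f'(x) = 0 ⇔ x^2 + x = 0.
  Factor: x^2 + x = x*(x + 1) = 0.
  ⇒ x = -1, 0

f''(x) = (-x^2 + x + 1)*exp(-x)
Second-derivative test at each critical point:
  f''(-1) = -2.7183 < 0 → local maximum
  f''(0) = 1 > 0 → local minimum

Critical points: x = -1 (local maximum); x = 0 (local minimum)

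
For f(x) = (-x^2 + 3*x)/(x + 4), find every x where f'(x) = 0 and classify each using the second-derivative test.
f'(x) = (-x^2 - 8*x + 12)/(x^2 + 8*x + 16)

Solve f'(x) = 0:
  f'(x) = -(x^2 + 8*x - 12)/(x + 4)^2; the denominator is positive wherever f is defined, so f'(x) = 0 ⇔ -x^2 - 8*x + 12 = 0.
  x^2 + 8*x - 12 = 0 has no rational roots; quadratic formula: x = (-8 ± √112)/2.
  ⇒ x = -2*sqrt(7) - 4 ≈ -9.2915, -4 + 2*sqrt(7) ≈ 1.2915

f''(x) = -56/(x^3 + 12*x^2 + 48*x + 64)
Second-derivative test at each critical point:
  f''(-9.2915) = 0.3780 > 0 → local minimum
  f''(1.2915) = -0.3780 < 0 → local maximum

Critical points: x = -2*sqrt(7) - 4 ≈ -9.2915 (local minimum); x = -4 + 2*sqrt(7) ≈ 1.2915 (local maximum)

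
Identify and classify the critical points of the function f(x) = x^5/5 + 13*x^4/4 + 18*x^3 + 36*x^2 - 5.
f'(x) = x*(x^3 + 13*x^2 + 54*x + 72)

Solve f'(x) = 0:
  Factor: x^4 + 13*x^3 + 54*x^2 + 72*x = x*(x + 3)*(x + 4)*(x + 6) = 0.
  ⇒ x = -6, -4, -3, 0

f''(x) = 4*x^3 + 39*x^2 + 108*x + 72
Second-derivative test at each critical point:
  f''(-6) = -36 < 0 → local maximum
  f''(-4) = 8 > 0 → local minimum
  f''(-3) = -9 < 0 → local maximum
  f''(0) = 72 > 0 → local minimum

Critical points: x = -6 (local maximum); x = -4 (local minimum); x = -3 (local maximum); x = 0 (local minimum)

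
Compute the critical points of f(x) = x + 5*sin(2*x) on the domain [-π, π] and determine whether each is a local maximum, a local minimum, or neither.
f'(x) = 10*cos(2*x) + 1

Solve f'(x) = 0 on [-π, π]:
  f'(x) = 0 ⇔ cos(2*x) = -1/10, i.e. 2*x = ±arccos(-1/10) + 2nπ; keep the solutions lying in [-π, π].
  ⇒ x = -pi + acos(-1/10)/2 ≈ -2.3061, -acos(-1/10)/2 ≈ -0.8355, acos(-1/10)/2 ≈ 0.8355, pi - acos(-1/10)/2 ≈ 2.3061

f''(x) = -20*sin(2*x)
Second-derivative test at each critical point:
  f''(-2.3061) = -19.8997 < 0 → local maximum
  f''(-0.8355) = 19.8997 > 0 → local minimum
  f''(0.8355) = -19.8997 < 0 → local maximum
  f''(2.3061) = 19.8997 > 0 → local minimum

Critical points: x = -pi + acos(-1/10)/2 ≈ -2.3061 (local maximum); x = -acos(-1/10)/2 ≈ -0.8355 (local minimum); x = acos(-1/10)/2 ≈ 0.8355 (local maximum); x = pi - acos(-1/10)/2 ≈ 2.3061 (local minimum)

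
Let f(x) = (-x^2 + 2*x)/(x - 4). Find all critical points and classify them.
f'(x) = (-x^2 + 8*x - 8)/(x^2 - 8*x + 16)

Solve f'(x) = 0:
  f'(x) = -(x^2 - 8*x + 8)/(x - 4)^2; the denominator is positive wherever f is defined, so f'(x) = 0 ⇔ -x^2 + 8*x - 8 = 0.
  x^2 - 8*x + 8 = 0 has no rational roots; quadratic formula: x = (8 ± √32)/2.
  ⇒ x = 4 - 2*sqrt(2) ≈ 1.1716, 2*sqrt(2) + 4 ≈ 6.8284

f''(x) = -16/(x^3 - 12*x^2 + 48*x - 64)
Second-derivative test at each critical point:
  f''(1.1716) = 0.7071 > 0 → local minimum
  f''(6.8284) = -0.7071 < 0 → local maximum

Critical points: x = 4 - 2*sqrt(2) ≈ 1.1716 (local minimum); x = 2*sqrt(2) + 4 ≈ 6.8284 (local maximum)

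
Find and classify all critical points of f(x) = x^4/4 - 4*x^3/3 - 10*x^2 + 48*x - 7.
f'(x) = x^3 - 4*x^2 - 20*x + 48

Solve f'(x) = 0:
  Factor: x^3 - 4*x^2 - 20*x + 48 = (x - 6)*(x - 2)*(x + 4) = 0.
  ⇒ x = -4, 2, 6

f''(x) = 3*x^2 - 8*x - 20
Second-derivative test at each critical point:
  f''(-4) = 60 > 0 → local minimum
  f''(2) = -24 < 0 → local maximum
  f''(6) = 40 > 0 → local minimum

Critical points: x = -4 (local minimum); x = 2 (local maximum); x = 6 (local minimum)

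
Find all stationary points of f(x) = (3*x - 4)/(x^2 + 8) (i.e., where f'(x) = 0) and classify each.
f'(x) = (-3*x^2 + 8*x + 24)/(x^4 + 16*x^2 + 64)

Solve f'(x) = 0:
  f'(x) = -(3*x^2 - 8*x - 24)/(x^2 + 8)^2; the denominator is positive wherever f is defined, so f'(x) = 0 ⇔ -3*x^2 + 8*x + 24 = 0.
  3*x^2 - 8*x - 24 = 0 has no rational roots; quadratic formula: x = (8 ± √352)/6.
  ⇒ x = 4/3 - 2*sqrt(22)/3 ≈ -1.7936, 4/3 + 2*sqrt(22)/3 ≈ 4.4603

f''(x) = 2*(4*x^2*(3*x - 4) + (4 - 9*x)*(x^2 + 8))/(x^2 + 8)^3
Second-derivative test at each critical point:
  f''(-1.7936) = 0.1491 > 0 → local minimum
  f''(4.4603) = -0.0241 < 0 → local maximum

Critical points: x = 4/3 - 2*sqrt(22)/3 ≈ -1.7936 (local minimum); x = 4/3 + 2*sqrt(22)/3 ≈ 4.4603 (local maximum)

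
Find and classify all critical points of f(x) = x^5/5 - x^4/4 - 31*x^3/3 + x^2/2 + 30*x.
f'(x) = x^4 - x^3 - 31*x^2 + x + 30

Solve f'(x) = 0:
  Factor: x^4 - x^3 - 31*x^2 + x + 30 = (x - 6)*(x - 1)*(x + 1)*(x + 5) = 0.
  ⇒ x = -5, -1, 1, 6

f''(x) = 4*x^3 - 3*x^2 - 62*x + 1
Second-derivative test at each critical point:
  f''(-5) = -264 < 0 → local maximum
  f''(-1) = 56 > 0 → local minimum
  f''(1) = -60 < 0 → local maximum
  f''(6) = 385 > 0 → local minimum

Critical points: x = -5 (local maximum); x = -1 (local minimum); x = 1 (local maximum); x = 6 (local minimum)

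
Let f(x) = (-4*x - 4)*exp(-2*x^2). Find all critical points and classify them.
f'(x) = 4*(4*x*(x + 1) - 1)*exp(-2*x^2)

Solve f'(x) = 0:
  f'(x) = (16*x^2 + 16*x - 4)·exp(-2*x^2) and exp(-2*x^2) > 0 for every x, so f'(x) = 0 ⇔ 16*x^2 + 16*x - 4 = 0.
  Factor: 16*x^2 + 16*x - 4 = 4*(4*x^2 + 4*x - 1); 4*x^2 + 4*x - 1 = 0 has no rational roots; quadratic formula: x = (-4 ± √32)/8.
  ⇒ x = -sqrt(2)/2 - 1/2 ≈ -1.2071, -1/2 + sqrt(2)/2 ≈ 0.2071

f''(x) = 16*(-4*x^2*(x + 1) + 3*x + 1)*exp(-2*x^2)
Second-derivative test at each critical point:
  f''(-1.2071) = -1.2275 < 0 → local maximum
  f''(0.2071) = 20.7672 > 0 → local minimum

Critical points: x = -sqrt(2)/2 - 1/2 ≈ -1.2071 (local maximum); x = -1/2 + sqrt(2)/2 ≈ 0.2071 (local minimum)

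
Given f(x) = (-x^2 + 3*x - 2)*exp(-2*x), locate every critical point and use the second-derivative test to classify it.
f'(x) = (2*x^2 - 8*x + 7)*exp(-2*x)

Solve f'(x) = 0:
  f'(x) = (2*x^2 - 8*x + 7)·exp(-2*x) and exp(-2*x) > 0 for every x, so f'(x) = 0 ⇔ 2*x^2 - 8*x + 7 = 0.
  2*x^2 - 8*x + 7 = 0 has no rational roots; quadratic formula: x = (8 ± √8)/4.
  ⇒ x = 2 - sqrt(2)/2 ≈ 1.2929, sqrt(2)/2 + 2 ≈ 2.7071

f''(x) = 2*(-2*x^2 + 10*x - 11)*exp(-2*x)
Second-derivative test at each critical point:
  f''(1.2929) = -0.2131 < 0 → local maximum
  f''(2.7071) = 0.0126 > 0 → local minimum

Critical points: x = 2 - sqrt(2)/2 ≈ 1.2929 (local maximum); x = sqrt(2)/2 + 2 ≈ 2.7071 (local minimum)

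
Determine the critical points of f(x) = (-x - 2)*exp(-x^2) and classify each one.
f'(x) = (2*x*(x + 2) - 1)*exp(-x^2)

Solve f'(x) = 0:
  f'(x) = (2*x^2 + 4*x - 1)·exp(-x^2) and exp(-x^2) > 0 for every x, so f'(x) = 0 ⇔ 2*x^2 + 4*x - 1 = 0.
  2*x^2 + 4*x - 1 = 0 has no rational roots; quadratic formula: x = (-4 ± √24)/4.
  ⇒ x = -sqrt(6)/2 - 1 ≈ -2.2247, -1 + sqrt(6)/2 ≈ 0.2247

f''(x) = 2*(-2*x^2*(x + 2) + 3*x + 2)*exp(-x^2)
Second-derivative test at each critical point:
  f''(-2.2247) = -0.0347 < 0 → local maximum
  f''(0.2247) = 4.6577 > 0 → local minimum

Critical points: x = -sqrt(6)/2 - 1 ≈ -2.2247 (local maximum); x = -1 + sqrt(6)/2 ≈ 0.2247 (local minimum)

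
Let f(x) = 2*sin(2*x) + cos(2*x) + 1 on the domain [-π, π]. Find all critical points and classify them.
f'(x) = -2*sin(2*x) + 4*cos(2*x)

Solve f'(x) = 0 on [-π, π]:
  f'(x) = 0 ⇔ 2*cos(2*x) = sin(2*x) ⇔ tan(2*x) = 2, i.e. 2*x = arctan(2) + nπ; keep the solutions lying in [-π, π].
  ⇒ x = -pi + atan(2)/2 ≈ -2.5880, -pi/2 + atan(2)/2 ≈ -1.0172, atan(2)/2 ≈ 0.5536, atan(2)/2 + pi/2 ≈ 2.1244

f''(x) = -8*sin(2*x) - 4*cos(2*x)
Second-derivative test at each critical point:
  f''(-2.5880) = -8.9443 < 0 → local maximum
  f''(-1.0172) = 8.9443 > 0 → local minimum
  f''(0.5536) = -8.9443 < 0 → local maximum
  f''(2.1244) = 8.9443 > 0 → local minimum

Critical points: x = -pi + atan(2)/2 ≈ -2.5880 (local maximum); x = -pi/2 + atan(2)/2 ≈ -1.0172 (local minimum); x = atan(2)/2 ≈ 0.5536 (local maximum); x = atan(2)/2 + pi/2 ≈ 2.1244 (local minimum)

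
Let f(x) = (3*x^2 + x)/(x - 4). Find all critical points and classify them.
f'(x) = (3*x^2 - 24*x - 4)/(x^2 - 8*x + 16)

Solve f'(x) = 0:
  f'(x) = (3*x^2 - 24*x - 4)/(x - 4)^2; the denominator is positive wherever f is defined, so f'(x) = 0 ⇔ 3*x^2 - 24*x - 4 = 0.
  3*x^2 - 24*x - 4 = 0 has no rational roots; quadratic formula: x = (24 ± √624)/6.
  ⇒ x = 4 - 2*sqrt(39)/3 ≈ -0.1633, 4 + 2*sqrt(39)/3 ≈ 8.1633

f''(x) = 104/(x^3 - 12*x^2 + 48*x - 64)
Second-derivative test at each critical point:
  f''(-0.1633) = -1.4412 < 0 → local maximum
  f''(8.1633) = 1.4412 > 0 → local minimum

Critical points: x = 4 - 2*sqrt(39)/3 ≈ -0.1633 (local maximum); x = 4 + 2*sqrt(39)/3 ≈ 8.1633 (local minimum)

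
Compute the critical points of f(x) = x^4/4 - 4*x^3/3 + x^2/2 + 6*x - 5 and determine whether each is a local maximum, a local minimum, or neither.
f'(x) = x^3 - 4*x^2 + x + 6

Solve f'(x) = 0:
  Factor: x^3 - 4*x^2 + x + 6 = (x - 3)*(x - 2)*(x + 1) = 0.
  ⇒ x = -1, 2, 3

f''(x) = 3*x^2 - 8*x + 1
Second-derivative test at each critical point:
  f''(-1) = 12 > 0 → local minimum
  f''(2) = -3 < 0 → local maximum
  f''(3) = 4 > 0 → local minimum

Critical points: x = -1 (local minimum); x = 2 (local maximum); x = 3 (local minimum)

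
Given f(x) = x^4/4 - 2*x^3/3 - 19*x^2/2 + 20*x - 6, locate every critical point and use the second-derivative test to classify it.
f'(x) = x^3 - 2*x^2 - 19*x + 20

Solve f'(x) = 0:
  Factor: x^3 - 2*x^2 - 19*x + 20 = (x - 5)*(x - 1)*(x + 4) = 0.
  ⇒ x = -4, 1, 5

f''(x) = 3*x^2 - 4*x - 19
Second-derivative test at each critical point:
  f''(-4) = 45 > 0 → local minimum
  f''(1) = -20 < 0 → local maximum
  f''(5) = 36 > 0 → local minimum

Critical points: x = -4 (local minimum); x = 1 (local maximum); x = 5 (local minimum)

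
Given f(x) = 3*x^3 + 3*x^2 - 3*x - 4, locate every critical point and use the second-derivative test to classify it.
f'(x) = 9*x^2 + 6*x - 3

Solve f'(x) = 0:
  Factor: 9*x^2 + 6*x - 3 = 3*(x + 1)*(3*x - 1) = 0.
  ⇒ x = -1, 1/3

f''(x) = 18*x + 6
Second-derivative test at each critical point:
  f''(-1) = -12 < 0 → local maximum
  f''(1/3) = 12 > 0 → local minimum

Critical points: x = -1 (local maximum); x = 1/3 (local minimum)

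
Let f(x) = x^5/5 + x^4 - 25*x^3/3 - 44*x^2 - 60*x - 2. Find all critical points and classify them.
f'(x) = x^4 + 4*x^3 - 25*x^2 - 88*x - 60

Solve f'(x) = 0:
  Factor: x^4 + 4*x^3 - 25*x^2 - 88*x - 60 = (x - 5)*(x + 1)*(x + 2)*(x + 6) = 0.
  ⇒ x = -6, -2, -1, 5

f''(x) = 4*x^3 + 12*x^2 - 50*x - 88
Second-derivative test at each critical point:
  f''(-6) = -220 < 0 → local maximum
  f''(-2) = 28 > 0 → local minimum
  f''(-1) = -30 < 0 → local maximum
  f''(5) = 462 > 0 → local minimum

Critical points: x = -6 (local maximum); x = -2 (local minimum); x = -1 (local maximum); x = 5 (local minimum)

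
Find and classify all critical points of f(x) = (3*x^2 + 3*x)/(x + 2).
f'(x) = 3*(x^2 + 4*x + 2)/(x^2 + 4*x + 4)

Solve f'(x) = 0:
  f'(x) = 3*(x^2 + 4*x + 2)/(x + 2)^2; the denominator is positive wherever f is defined, so f'(x) = 0 ⇔ 3*x^2 + 12*x + 6 = 0.
  Factor: 3*x^2 + 12*x + 6 = 3*(x^2 + 4*x + 2); x^2 + 4*x + 2 = 0 has no rational roots; quadratic formula: x = (-4 ± √8)/2.
  ⇒ x = -2 - sqrt(2) ≈ -3.4142, -2 + sqrt(2) ≈ -0.5858

f''(x) = 12/(x^3 + 6*x^2 + 12*x + 8)
Second-derivative test at each critical point:
  f''(-3.4142) = -4.2426 < 0 → local maximum
  f''(-0.5858) = 4.2426 > 0 → local minimum

Critical points: x = -2 - sqrt(2) ≈ -3.4142 (local maximum); x = -2 + sqrt(2) ≈ -0.5858 (local minimum)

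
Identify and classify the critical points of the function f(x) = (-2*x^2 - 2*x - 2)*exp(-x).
f'(x) = 2*x*(x - 1)*exp(-x)

Solve f'(x) = 0:
  f'(x) = (2*x^2 - 2*x)·exp(-x) and exp(-x) > 0 for every x, so f'(x) = 0 ⇔ 2*x^2 - 2*x = 0.
  Factor: 2*x^2 - 2*x = 2*x*(x - 1) = 0.
  ⇒ x = 0, 1

f''(x) = 2*(-x^2 + 3*x - 1)*exp(-x)
Second-derivative test at each critical point:
  f''(0) = -2 < 0 → local maximum
  f''(1) = 0.7358 > 0 → local minimum

Critical points: x = 0 (local maximum); x = 1 (local minimum)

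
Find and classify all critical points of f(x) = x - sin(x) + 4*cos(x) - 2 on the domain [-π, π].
f'(x) = -4*sin(x) - cos(x) + 1

Solve f'(x) = 0 on [-π, π]:
  f'(x) = 0 ⇔ -4*sin(x) - cos(x) = -1. Write the left side as R·cos(x + φ) with R = √((-1)² + 4²) = sqrt(17), cos φ = -sqrt(17)/17, sin φ = 4*sqrt(17)/17; then cos(x + φ) = -sqrt(17)/17. Solve for x and keep the solutions lying in [-π, π].
  ⇒ x = 0, pi - atan(8/15) ≈ 2.6516

f''(x) = sin(x) - 4*cos(x)
Second-derivative test at each critical point:
  f''(0) = -4 < 0 → local maximum
  f''(2.6516) = 4 > 0 → local minimum

Critical points: x = 0 (local maximum); x = pi - atan(8/15) ≈ 2.6516 (local minimum)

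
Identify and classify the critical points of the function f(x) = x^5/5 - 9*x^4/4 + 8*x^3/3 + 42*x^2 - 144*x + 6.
f'(x) = x^4 - 9*x^3 + 8*x^2 + 84*x - 144

Solve f'(x) = 0:
  Factor: x^4 - 9*x^3 + 8*x^2 + 84*x - 144 = (x - 6)*(x - 4)*(x - 2)*(x + 3) = 0.
  ⇒ x = -3, 2, 4, 6

f''(x) = 4*x^3 - 27*x^2 + 16*x + 84
Second-derivative test at each critical point:
  f''(-3) = -315 < 0 → local maximum
  f''(2) = 40 > 0 → local minimum
  f''(4) = -28 < 0 → local maximum
  f''(6) = 72 > 0 → local minimum

Critical points: x = -3 (local maximum); x = 2 (local minimum); x = 4 (local maximum); x = 6 (local minimum)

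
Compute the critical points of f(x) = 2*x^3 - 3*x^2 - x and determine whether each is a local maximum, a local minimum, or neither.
f'(x) = 6*x^2 - 6*x - 1

Solve f'(x) = 0:
  6*x^2 - 6*x - 1 = 0 has no rational roots; quadratic formula: x = (6 ± √60)/12.
  ⇒ x = 1/2 - sqrt(15)/6 ≈ -0.1455, 1/2 + sqrt(15)/6 ≈ 1.1455

f''(x) = 12*x - 6
Second-derivative test at each critical point:
  f''(-0.1455) = -7.7460 < 0 → local maximum
  f''(1.1455) = 7.7460 > 0 → local minimum

Critical points: x = 1/2 - sqrt(15)/6 ≈ -0.1455 (local maximum); x = 1/2 + sqrt(15)/6 ≈ 1.1455 (local minimum)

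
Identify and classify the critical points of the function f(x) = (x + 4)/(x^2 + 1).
f'(x) = (x^2 - 2*x*(x + 4) + 1)/(x^2 + 1)^2

Solve f'(x) = 0:
  f'(x) = -(x^2 + 8*x - 1)/(x^2 + 1)^2; the denominator is positive wherever f is defined, so f'(x) = 0 ⇔ -x^2 - 8*x + 1 = 0.
  x^2 + 8*x - 1 = 0 has no rational roots; quadratic formula: x = (-8 ± √68)/2.
  ⇒ x = -sqrt(17) - 4 ≈ -8.1231, -4 + sqrt(17) ≈ 0.1231

f''(x) = 2*(4*x^2*(x + 4) - (3*x + 4)*(x^2 + 1))/(x^2 + 1)^3
Second-derivative test at each critical point:
  f''(-8.1231) = 0.0018 > 0 → local minimum
  f''(0.1231) = -8.0018 < 0 → local maximum

Critical points: x = -sqrt(17) - 4 ≈ -8.1231 (local minimum); x = -4 + sqrt(17) ≈ 0.1231 (local maximum)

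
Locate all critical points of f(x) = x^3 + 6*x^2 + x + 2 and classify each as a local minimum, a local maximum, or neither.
f'(x) = 3*x^2 + 12*x + 1

Solve f'(x) = 0:
  3*x^2 + 12*x + 1 = 0 has no rational roots; quadratic formula: x = (-12 ± √132)/6.
  ⇒ x = -2 - sqrt(33)/3 ≈ -3.9149, -2 + sqrt(33)/3 ≈ -0.0851

f''(x) = 6*x + 12
Second-derivative test at each critical point:
  f''(-3.9149) = -11.4891 < 0 → local maximum
  f''(-0.0851) = 11.4891 > 0 → local minimum

Critical points: x = -2 - sqrt(33)/3 ≈ -3.9149 (local maximum); x = -2 + sqrt(33)/3 ≈ -0.0851 (local minimum)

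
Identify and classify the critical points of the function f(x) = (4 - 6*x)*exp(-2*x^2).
f'(x) = 2*(4*x*(3*x - 2) - 3)*exp(-2*x^2)

Solve f'(x) = 0:
  f'(x) = (24*x^2 - 16*x - 6)·exp(-2*x^2) and exp(-2*x^2) > 0 for every x, so f'(x) = 0 ⇔ 24*x^2 - 16*x - 6 = 0.
  Factor: 24*x^2 - 16*x - 6 = 2*(12*x^2 - 8*x - 3); 12*x^2 - 8*x - 3 = 0 has no rational roots; quadratic formula: x = (8 ± √208)/24.
  ⇒ x = 1/3 - sqrt(13)/6 ≈ -0.2676, 1/3 + sqrt(13)/6 ≈ 0.9343

f''(x) = 8*(4*x^2*(2 - 3*x) + 9*x - 2)*exp(-2*x^2)
Second-derivative test at each critical point:
  f''(-0.2676) = -24.9957 < 0 → local maximum
  f''(0.9343) = 5.0341 > 0 → local minimum

Critical points: x = 1/3 - sqrt(13)/6 ≈ -0.2676 (local maximum); x = 1/3 + sqrt(13)/6 ≈ 0.9343 (local minimum)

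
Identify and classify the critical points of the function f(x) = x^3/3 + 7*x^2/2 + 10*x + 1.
f'(x) = x^2 + 7*x + 10

Solve f'(x) = 0:
  Factor: x^2 + 7*x + 10 = (x + 2)*(x + 5) = 0.
  ⇒ x = -5, -2

f''(x) = 2*x + 7
Second-derivative test at each critical point:
  f''(-5) = -3 < 0 → local maximum
  f''(-2) = 3 > 0 → local minimum

Critical points: x = -5 (local maximum); x = -2 (local minimum)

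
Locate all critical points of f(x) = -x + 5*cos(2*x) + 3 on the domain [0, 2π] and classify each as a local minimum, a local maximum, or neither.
f'(x) = -10*sin(2*x) - 1

Solve f'(x) = 0 on [0, 2π]:
  f'(x) = 0 ⇔ sin(2*x) = -1/10, i.e. 2*x = arcsin(-1/10) + 2nπ or 2*x = π − arcsin(-1/10) + 2nπ; keep the solutions lying in [0, 2π].
  ⇒ x = asin(1/10)/2 + pi/2 ≈ 1.6209, pi - asin(1/10)/2 ≈ 3.0915, asin(1/10)/2 + 3*pi/2 ≈ 4.7625, -asin(1/10)/2 + 2*pi ≈ 6.2331

f''(x) = -20*cos(2*x)
Second-derivative test at each critical point:
  f''(1.6209) = 19.8997 > 0 → local minimum
  f''(3.0915) = -19.8997 < 0 → local maximum
  f''(4.7625) = 19.8997 > 0 → local minimum
  f''(6.2331) = -19.8997 < 0 → local maximum

Critical points: x = asin(1/10)/2 + pi/2 ≈ 1.6209 (local minimum); x = pi - asin(1/10)/2 ≈ 3.0915 (local maximum); x = asin(1/10)/2 + 3*pi/2 ≈ 4.7625 (local minimum); x = -asin(1/10)/2 + 2*pi ≈ 6.2331 (local maximum)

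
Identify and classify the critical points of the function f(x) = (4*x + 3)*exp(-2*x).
f'(x) = 2*(-4*x - 1)*exp(-2*x)

Solve f'(x) = 0:
  f'(x) = (-8*x - 2)·exp(-2*x) and exp(-2*x) > 0 for every x, so f'(x) = 0 ⇔ -8*x - 2 = 0.
  Factor: -8*x - 2 = -2*(4*x + 1) = 0.
  ⇒ x = -1/4

f''(x) = 4*(4*x - 1)*exp(-2*x)
Second-derivative test at each critical point:
  f''(-1/4) = -13.1898 < 0 → local maximum

Critical points: x = -1/4 (local maximum)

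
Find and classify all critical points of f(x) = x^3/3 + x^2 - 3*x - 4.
f'(x) = x^2 + 2*x - 3

Solve f'(x) = 0:
  Factor: x^2 + 2*x - 3 = (x - 1)*(x + 3) = 0.
  ⇒ x = -3, 1

f''(x) = 2*x + 2
Second-derivative test at each critical point:
  f''(-3) = -4 < 0 → local maximum
  f''(1) = 4 > 0 → local minimum

Critical points: x = -3 (local maximum); x = 1 (local minimum)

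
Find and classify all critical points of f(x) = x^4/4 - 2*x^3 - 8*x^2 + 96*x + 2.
f'(x) = x^3 - 6*x^2 - 16*x + 96

Solve f'(x) = 0:
  Factor: x^3 - 6*x^2 - 16*x + 96 = (x - 6)*(x - 4)*(x + 4) = 0.
  ⇒ x = -4, 4, 6

f''(x) = 3*x^2 - 12*x - 16
Second-derivative test at each critical point:
  f''(-4) = 80 > 0 → local minimum
  f''(4) = -16 < 0 → local maximum
  f''(6) = 20 > 0 → local minimum

Critical points: x = -4 (local minimum); x = 4 (local maximum); x = 6 (local minimum)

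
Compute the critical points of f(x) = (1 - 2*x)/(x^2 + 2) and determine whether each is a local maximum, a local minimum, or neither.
f'(x) = 2*(x^2 - x - 2)/(x^4 + 4*x^2 + 4)

Solve f'(x) = 0:
  f'(x) = 2*(x - 2)*(x + 1)/(x^2 + 2)^2; the denominator is positive wherever f is defined, so f'(x) = 0 ⇔ 2*x^2 - 2*x - 4 = 0.
  Factor: 2*x^2 - 2*x - 4 = 2*(x - 2)*(x + 1) = 0.
  ⇒ x = -1, 2

f''(x) = 2*(4*x^2*(1 - 2*x) + (6*x - 1)*(x^2 + 2))/(x^2 + 2)^3
Second-derivative test at each critical point:
  f''(-1) = -2/3 < 0 → local maximum
  f''(2) = 1/6 > 0 → local minimum

Critical points: x = -1 (local maximum); x = 2 (local minimum)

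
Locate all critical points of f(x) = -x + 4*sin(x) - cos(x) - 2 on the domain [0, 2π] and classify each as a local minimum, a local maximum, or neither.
f'(x) = sin(x) + 4*cos(x) - 1

Solve f'(x) = 0 on [0, 2π]:
  f'(x) = 0 ⇔ sin(x) + 4*cos(x) = 1. Write the left side as R·cos(x + φ) with R = √(4² + (-1)²) = sqrt(17), cos φ = 4*sqrt(17)/17, sin φ = -sqrt(17)/17; then cos(x + φ) = sqrt(17)/17. Solve for x and keep the solutions lying in [0, 2π].
  ⇒ x = pi/2 ≈ 1.5708, -atan(15/8) + 2*pi ≈ 5.2023

f''(x) = -4*sin(x) + cos(x)
Second-derivative test at each critical point:
  f''(1.5708) = -4 < 0 → local maximum
  f''(5.2023) = 4 > 0 → local minimum

Critical points: x = pi/2 ≈ 1.5708 (local maximum); x = -atan(15/8) + 2*pi ≈ 5.2023 (local minimum)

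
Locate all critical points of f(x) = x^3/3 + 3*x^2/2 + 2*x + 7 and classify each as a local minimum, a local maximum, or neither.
f'(x) = x^2 + 3*x + 2

Solve f'(x) = 0:
  Factor: x^2 + 3*x + 2 = (x + 1)*(x + 2) = 0.
  ⇒ x = -2, -1

f''(x) = 2*x + 3
Second-derivative test at each critical point:
  f''(-2) = -1 < 0 → local maximum
  f''(-1) = 1 > 0 → local minimum

Critical points: x = -2 (local maximum); x = -1 (local minimum)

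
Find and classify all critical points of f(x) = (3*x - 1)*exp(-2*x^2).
f'(x) = (-4*x*(3*x - 1) + 3)*exp(-2*x^2)

Solve f'(x) = 0:
  f'(x) = (-12*x^2 + 4*x + 3)·exp(-2*x^2) and exp(-2*x^2) > 0 for every x, so f'(x) = 0 ⇔ -12*x^2 + 4*x + 3 = 0.
  12*x^2 - 4*x - 3 = 0 has no rational roots; quadratic formula: x = (4 ± √160)/24.
  ⇒ x = 1/6 - sqrt(10)/6 ≈ -0.3604, 1/6 + sqrt(10)/6 ≈ 0.6937

f''(x) = 4*(4*x^2*(3*x - 1) - 9*x + 1)*exp(-2*x^2)
Second-derivative test at each critical point:
  f''(-0.3604) = 9.7556 > 0 → local minimum
  f''(0.6937) = -4.8313 < 0 → local maximum

Critical points: x = 1/6 - sqrt(10)/6 ≈ -0.3604 (local minimum); x = 1/6 + sqrt(10)/6 ≈ 0.6937 (local maximum)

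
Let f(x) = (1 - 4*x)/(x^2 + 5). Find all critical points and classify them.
f'(x) = 2*(2*x^2 - x - 10)/(x^4 + 10*x^2 + 25)

Solve f'(x) = 0:
  f'(x) = 2*(x + 2)*(2*x - 5)/(x^2 + 5)^2; the denominator is positive wherever f is defined, so f'(x) = 0 ⇔ 4*x^2 - 2*x - 20 = 0.
  Factor: 4*x^2 - 2*x - 20 = 2*(x + 2)*(2*x - 5) = 0.
  ⇒ x = -2, 5/2

f''(x) = 2*(4*x^2*(1 - 4*x) + (12*x - 1)*(x^2 + 5))/(x^2 + 5)^3
Second-derivative test at each critical point:
  f''(-2) = -2/9 < 0 → local maximum
  f''(5/2) = 32/225 > 0 → local minimum

Critical points: x = -2 (local maximum); x = 5/2 (local minimum)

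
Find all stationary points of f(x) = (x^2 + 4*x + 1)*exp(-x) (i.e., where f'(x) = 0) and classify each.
f'(x) = (-x^2 - 2*x + 3)*exp(-x)

Solve f'(x) = 0:
  f'(x) = (-x^2 - 2*x + 3)·exp(-x) and exp(-x) > 0 for every x, so f'(x) = 0 ⇔ -x^2 - 2*x + 3 = 0.
  Factor: -x^2 - 2*x + 3 = -(x - 1)*(x + 3) = 0.
  ⇒ x = -3, 1

f''(x) = (x^2 - 5)*exp(-x)
Second-derivative test at each critical point:
  f''(-3) = 80.3421 > 0 → local minimum
  f''(1) = -1.4715 < 0 → local maximum

Critical points: x = -3 (local minimum); x = 1 (local maximum)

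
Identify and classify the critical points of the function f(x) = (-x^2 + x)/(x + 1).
f'(x) = (-x^2 - 2*x + 1)/(x^2 + 2*x + 1)

Solve f'(x) = 0:
  f'(x) = -(x^2 + 2*x - 1)/(x + 1)^2; the denominator is positive wherever f is defined, so f'(x) = 0 ⇔ -x^2 - 2*x + 1 = 0.
  x^2 + 2*x - 1 = 0 has no rational roots; quadratic formula: x = (-2 ± √8)/2.
  ⇒ x = -sqrt(2) - 1 ≈ -2.4142, -1 + sqrt(2) ≈ 0.4142

f''(x) = -4/(x^3 + 3*x^2 + 3*x + 1)
Second-derivative test at each critical point:
  f''(-2.4142) = 1.4142 > 0 → local minimum
  f''(0.4142) = -1.4142 < 0 → local maximum

Critical points: x = -sqrt(2) - 1 ≈ -2.4142 (local minimum); x = -1 + sqrt(2) ≈ 0.4142 (local maximum)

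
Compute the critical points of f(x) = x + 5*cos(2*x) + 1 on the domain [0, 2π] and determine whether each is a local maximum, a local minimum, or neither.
f'(x) = 1 - 10*sin(2*x)

Solve f'(x) = 0 on [0, 2π]:
  f'(x) = 0 ⇔ sin(2*x) = 1/10, i.e. 2*x = arcsin(1/10) + 2nπ or 2*x = π − arcsin(1/10) + 2nπ; keep the solutions lying in [0, 2π].
  ⇒ x = asin(1/10)/2 ≈ 0.0501, -asin(1/10)/2 + pi/2 ≈ 1.5207, asin(1/10)/2 + pi ≈ 3.1917, -asin(1/10)/2 + 3*pi/2 ≈ 4.6623

f''(x) = -20*cos(2*x)
Second-derivative test at each critical point:
  f''(0.0501) = -19.8997 < 0 → local maximum
  f''(1.5207) = 19.8997 > 0 → local minimum
  f''(3.1917) = -19.8997 < 0 → local maximum
  f''(4.6623) = 19.8997 > 0 → local minimum

Critical points: x = asin(1/10)/2 ≈ 0.0501 (local maximum); x = -asin(1/10)/2 + pi/2 ≈ 1.5207 (local minimum); x = asin(1/10)/2 + pi ≈ 3.1917 (local maximum); x = -asin(1/10)/2 + 3*pi/2 ≈ 4.6623 (local minimum)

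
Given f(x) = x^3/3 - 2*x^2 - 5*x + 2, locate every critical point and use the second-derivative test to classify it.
f'(x) = x^2 - 4*x - 5

Solve f'(x) = 0:
  Factor: x^2 - 4*x - 5 = (x - 5)*(x + 1) = 0.
  ⇒ x = -1, 5

f''(x) = 2*x - 4
Second-derivative test at each critical point:
  f''(-1) = -6 < 0 → local maximum
  f''(5) = 6 > 0 → local minimum

Critical points: x = -1 (local maximum); x = 5 (local minimum)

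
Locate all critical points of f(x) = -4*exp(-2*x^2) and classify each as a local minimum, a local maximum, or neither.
f'(x) = 16*x*exp(-2*x^2)

Solve f'(x) = 0:
  f'(x) = (16*x)·exp(-2*x^2) and exp(-2*x^2) > 0 for every x, so f'(x) = 0 ⇔ 16*x = 0.
  16*x = 0.
  ⇒ x = 0

f''(x) = 16*(1 - 4*x^2)*exp(-2*x^2)
Second-derivative test at each critical point:
  f''(0) = 16 > 0 → local minimum

Critical points: x = 0 (local minimum)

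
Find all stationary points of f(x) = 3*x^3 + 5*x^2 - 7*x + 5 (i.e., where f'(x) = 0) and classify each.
f'(x) = 9*x^2 + 10*x - 7

Solve f'(x) = 0:
  9*x^2 + 10*x - 7 = 0 has no rational roots; quadratic formula: x = (-10 ± √352)/18.
  ⇒ x = -2*sqrt(22)/9 - 5/9 ≈ -1.5979, -5/9 + 2*sqrt(22)/9 ≈ 0.4868

f''(x) = 18*x + 10
Second-derivative test at each critical point:
  f''(-1.5979) = -18.7617 < 0 → local maximum
  f''(0.4868) = 18.7617 > 0 → local minimum

Critical points: x = -2*sqrt(22)/9 - 5/9 ≈ -1.5979 (local maximum); x = -5/9 + 2*sqrt(22)/9 ≈ 0.4868 (local minimum)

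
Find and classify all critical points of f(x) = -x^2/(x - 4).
f'(x) = x*(8 - x)/(x - 4)^2

Solve f'(x) = 0:
  f'(x) = -x*(x - 8)/(x - 4)^2; the denominator is positive wherever f is defined, so f'(x) = 0 ⇔ -x^2 + 8*x = 0.
  Factor: -x^2 + 8*x = -x*(x - 8) = 0.
  ⇒ x = 0, 8

f''(x) = -32/(x^3 - 12*x^2 + 48*x - 64)
Second-derivative test at each critical point:
  f''(0) = 1/2 > 0 → local minimum
  f''(8) = -1/2 < 0 → local maximum

Critical points: x = 0 (local minimum); x = 8 (local maximum)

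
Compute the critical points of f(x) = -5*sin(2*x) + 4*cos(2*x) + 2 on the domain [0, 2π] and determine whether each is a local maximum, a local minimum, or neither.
f'(x) = -8*sin(2*x) - 10*cos(2*x)

Solve f'(x) = 0 on [0, 2π]:
  f'(x) = 0 ⇔ -5*cos(2*x) = 4*sin(2*x) ⇔ tan(2*x) = -5/4, i.e. 2*x = arctan(-5/4) + nπ; keep the solutions lying in [0, 2π].
  ⇒ x = -atan(5/4)/2 + pi/2 ≈ 1.1228, pi - atan(5/4)/2 ≈ 2.6936, -atan(5/4)/2 + 3*pi/2 ≈ 4.2644, -atan(5/4)/2 + 2*pi ≈ 5.8352

f''(x) = 20*sin(2*x) - 16*cos(2*x)
Second-derivative test at each critical point:
  f''(1.1228) = 25.6125 > 0 → local minimum
  f''(2.6936) = -25.6125 < 0 → local maximum
  f''(4.2644) = 25.6125 > 0 → local minimum
  f''(5.8352) = -25.6125 < 0 → local maximum

Critical points: x = -atan(5/4)/2 + pi/2 ≈ 1.1228 (local minimum); x = pi - atan(5/4)/2 ≈ 2.6936 (local maximum); x = -atan(5/4)/2 + 3*pi/2 ≈ 4.2644 (local minimum); x = -atan(5/4)/2 + 2*pi ≈ 5.8352 (local maximum)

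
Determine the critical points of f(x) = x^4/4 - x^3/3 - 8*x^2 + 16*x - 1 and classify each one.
f'(x) = x^3 - x^2 - 16*x + 16

Solve f'(x) = 0:
  Factor: x^3 - x^2 - 16*x + 16 = (x - 4)*(x - 1)*(x + 4) = 0.
  ⇒ x = -4, 1, 4

f''(x) = 3*x^2 - 2*x - 16
Second-derivative test at each critical point:
  f''(-4) = 40 > 0 → local minimum
  f''(1) = -15 < 0 → local maximum
  f''(4) = 24 > 0 → local minimum

Critical points: x = -4 (local minimum); x = 1 (local maximum); x = 4 (local minimum)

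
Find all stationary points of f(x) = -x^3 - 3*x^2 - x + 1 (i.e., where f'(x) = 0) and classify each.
f'(x) = -3*x^2 - 6*x - 1

Solve f'(x) = 0:
  3*x^2 + 6*x + 1 = 0 has no rational roots; quadratic formula: x = (-6 ± √24)/6.
  ⇒ x = -1 - sqrt(6)/3 ≈ -1.8165, -1 + sqrt(6)/3 ≈ -0.1835

f''(x) = -6*x - 6
Second-derivative test at each critical point:
  f''(-1.8165) = 4.8990 > 0 → local minimum
  f''(-0.1835) = -4.8990 < 0 → local maximum

Critical points: x = -1 - sqrt(6)/3 ≈ -1.8165 (local minimum); x = -1 + sqrt(6)/3 ≈ -0.1835 (local maximum)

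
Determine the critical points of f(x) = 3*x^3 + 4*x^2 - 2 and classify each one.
f'(x) = x*(9*x + 8)

Solve f'(x) = 0:
  Factor: 9*x^2 + 8*x = x*(9*x + 8) = 0.
  ⇒ x = -8/9, 0

f''(x) = 18*x + 8
Second-derivative test at each critical point:
  f''(-8/9) = -8 < 0 → local maximum
  f''(0) = 8 > 0 → local minimum

Critical points: x = -8/9 (local maximum); x = 0 (local minimum)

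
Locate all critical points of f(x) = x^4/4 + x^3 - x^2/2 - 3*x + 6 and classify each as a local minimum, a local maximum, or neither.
f'(x) = x^3 + 3*x^2 - x - 3

Solve f'(x) = 0:
  Factor: x^3 + 3*x^2 - x - 3 = (x - 1)*(x + 1)*(x + 3) = 0.
  ⇒ x = -3, -1, 1

f''(x) = 3*x^2 + 6*x - 1
Second-derivative test at each critical point:
  f''(-3) = 8 > 0 → local minimum
  f''(-1) = -4 < 0 → local maximum
  f''(1) = 8 > 0 → local minimum

Critical points: x = -3 (local minimum); x = -1 (local maximum); x = 1 (local minimum)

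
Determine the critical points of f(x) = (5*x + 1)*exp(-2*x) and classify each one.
f'(x) = (3 - 10*x)*exp(-2*x)

Solve f'(x) = 0:
  f'(x) = (3 - 10*x)·exp(-2*x) and exp(-2*x) > 0 for every x, so f'(x) = 0 ⇔ 3 - 10*x = 0.
  3 - 10*x = 0.
  ⇒ x = 3/10

f''(x) = 4*(5*x - 4)*exp(-2*x)
Second-derivative test at each critical point:
  f''(3/10) = -5.4881 < 0 → local maximum

Critical points: x = 3/10 (local maximum)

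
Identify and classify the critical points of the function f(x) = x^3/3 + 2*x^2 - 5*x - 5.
f'(x) = x^2 + 4*x - 5

Solve f'(x) = 0:
  Factor: x^2 + 4*x - 5 = (x - 1)*(x + 5) = 0.
  ⇒ x = -5, 1

f''(x) = 2*x + 4
Second-derivative test at each critical point:
  f''(-5) = -6 < 0 → local maximum
  f''(1) = 6 > 0 → local minimum

Critical points: x = -5 (local maximum); x = 1 (local minimum)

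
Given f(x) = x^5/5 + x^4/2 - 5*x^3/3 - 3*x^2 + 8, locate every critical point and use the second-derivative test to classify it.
f'(x) = x*(x^3 + 2*x^2 - 5*x - 6)

Solve f'(x) = 0:
  Factor: x^4 + 2*x^3 - 5*x^2 - 6*x = x*(x - 2)*(x + 1)*(x + 3) = 0.
  ⇒ x = -3, -1, 0, 2

f''(x) = 4*x^3 + 6*x^2 - 10*x - 6
Second-derivative test at each critical point:
  f''(-3) = -30 < 0 → local maximum
  f''(-1) = 6 > 0 → local minimum
  f''(0) = -6 < 0 → local maximum
  f''(2) = 30 > 0 → local minimum

Critical points: x = -3 (local maximum); x = -1 (local minimum); x = 0 (local maximum); x = 2 (local minimum)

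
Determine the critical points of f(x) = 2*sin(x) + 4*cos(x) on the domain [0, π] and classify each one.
f'(x) = -4*sin(x) + 2*cos(x)

Solve f'(x) = 0 on [0, π]:
  f'(x) = 0 ⇔ 2*cos(x) = 4*sin(x) ⇔ tan(x) = 1/2, i.e. x = arctan(1/2) + nπ; keep the solutions lying in [0, π].
  ⇒ x = atan(1/2) ≈ 0.4636

f''(x) = -2*sin(x) - 4*cos(x)
Second-derivative test at each critical point:
  f''(0.4636) = -4.4721 < 0 → local maximum

Critical points: x = atan(1/2) ≈ 0.4636 (local maximum)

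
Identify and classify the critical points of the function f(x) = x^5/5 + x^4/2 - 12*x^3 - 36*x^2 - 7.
f'(x) = x*(x^3 + 2*x^2 - 36*x - 72)

Solve f'(x) = 0:
  Factor: x^4 + 2*x^3 - 36*x^2 - 72*x = x*(x - 6)*(x + 2)*(x + 6) = 0.
  ⇒ x = -6, -2, 0, 6

f''(x) = 4*x^3 + 6*x^2 - 72*x - 72
Second-derivative test at each critical point:
  f''(-6) = -288 < 0 → local maximum
  f''(-2) = 64 > 0 → local minimum
  f''(0) = -72 < 0 → local maximum
  f''(6) = 576 > 0 → local minimum

Critical points: x = -6 (local maximum); x = -2 (local minimum); x = 0 (local maximum); x = 6 (local minimum)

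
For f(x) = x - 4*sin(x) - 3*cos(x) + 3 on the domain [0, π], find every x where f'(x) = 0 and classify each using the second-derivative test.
f'(x) = 3*sin(x) - 4*cos(x) + 1

Solve f'(x) = 0 on [0, π]:
  f'(x) = 0 ⇔ 3*sin(x) - 4*cos(x) = -1. Write the left side as R·cos(x + φ) with R = √((-4)² + (-3)²) = 5, cos φ = -4/5, sin φ = -3/5; then cos(x + φ) = -1/5. Solve for x and keep the solutions lying in [0, π].
  ⇒ x = atan((-3 + 8*sqrt(6))/(4 + 6*sqrt(6))) ≈ 0.7259

f''(x) = 4*sin(x) + 3*cos(x)
Second-derivative test at each critical point:
  f''(0.7259) = 4.8990 > 0 → local minimum

Critical points: x = atan((-3 + 8*sqrt(6))/(4 + 6*sqrt(6))) ≈ 0.7259 (local minimum)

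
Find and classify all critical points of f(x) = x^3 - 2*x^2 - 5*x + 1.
f'(x) = 3*x^2 - 4*x - 5

Solve f'(x) = 0:
  3*x^2 - 4*x - 5 = 0 has no rational roots; quadratic formula: x = (4 ± √76)/6.
  ⇒ x = 2/3 - sqrt(19)/3 ≈ -0.7863, 2/3 + sqrt(19)/3 ≈ 2.1196

f''(x) = 6*x - 4
Second-derivative test at each critical point:
  f''(-0.7863) = -8.7178 < 0 → local maximum
  f''(2.1196) = 8.7178 > 0 → local minimum

Critical points: x = 2/3 - sqrt(19)/3 ≈ -0.7863 (local maximum); x = 2/3 + sqrt(19)/3 ≈ 2.1196 (local minimum)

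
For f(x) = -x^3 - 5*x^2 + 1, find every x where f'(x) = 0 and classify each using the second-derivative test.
f'(x) = x*(-3*x - 10)

Solve f'(x) = 0:
  Factor: -3*x^2 - 10*x = -x*(3*x + 10) = 0.
  ⇒ x = -10/3, 0

f''(x) = -6*x - 10
Second-derivative test at each critical point:
  f''(-10/3) = 10 > 0 → local minimum
  f''(0) = -10 < 0 → local maximum

Critical points: x = -10/3 (local minimum); x = 0 (local maximum)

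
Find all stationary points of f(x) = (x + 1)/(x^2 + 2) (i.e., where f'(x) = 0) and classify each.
f'(x) = (x^2 - 2*x*(x + 1) + 2)/(x^2 + 2)^2

Solve f'(x) = 0:
  f'(x) = -(x^2 + 2*x - 2)/(x^2 + 2)^2; the denominator is positive wherever f is defined, so f'(x) = 0 ⇔ -x^2 - 2*x + 2 = 0.
  x^2 + 2*x - 2 = 0 has no rational roots; quadratic formula: x = (-2 ± √12)/2.
  ⇒ x = -sqrt(3) - 1 ≈ -2.7321, -1 + sqrt(3) ≈ 0.7321

f''(x) = 2*(4*x^2*(x + 1) - (3*x + 1)*(x^2 + 2))/(x^2 + 2)^3
Second-derivative test at each critical point:
  f''(-2.7321) = 0.0387 > 0 → local minimum
  f''(0.7321) = -0.5387 < 0 → local maximum

Critical points: x = -sqrt(3) - 1 ≈ -2.7321 (local minimum); x = -1 + sqrt(3) ≈ 0.7321 (local maximum)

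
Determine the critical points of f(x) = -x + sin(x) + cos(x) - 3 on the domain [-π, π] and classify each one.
f'(x) = -sin(x) + cos(x) - 1

Solve f'(x) = 0 on [-π, π]:
  f'(x) = 0 ⇔ -sin(x) + cos(x) = 1. Write the left side as R·cos(x + φ) with R = √(1² + 1²) = sqrt(2), cos φ = sqrt(2)/2, sin φ = sqrt(2)/2; then cos(x + φ) = sqrt(2)/2. Solve for x and keep the solutions lying in [-π, π].
  ⇒ x = -pi/2 ≈ -1.5708, 0

f''(x) = -sin(x) - cos(x)
Second-derivative test at each critical point:
  f''(-1.5708) = 1 > 0 → local minimum
  f''(0) = -1 < 0 → local maximum

Critical points: x = -pi/2 ≈ -1.5708 (local minimum); x = 0 (local maximum)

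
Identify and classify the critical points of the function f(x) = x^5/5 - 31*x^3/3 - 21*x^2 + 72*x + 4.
f'(x) = x^4 - 31*x^2 - 42*x + 72

Solve f'(x) = 0:
  Factor: x^4 - 31*x^2 - 42*x + 72 = (x - 6)*(x - 1)*(x + 3)*(x + 4) = 0.
  ⇒ x = -4, -3, 1, 6

f''(x) = 4*x^3 - 62*x - 42
Second-derivative test at each critical point:
  f''(-4) = -50 < 0 → local maximum
  f''(-3) = 36 > 0 → local minimum
  f''(1) = -100 < 0 → local maximum
  f''(6) = 450 > 0 → local minimum

Critical points: x = -4 (local maximum); x = -3 (local minimum); x = 1 (local maximum); x = 6 (local minimum)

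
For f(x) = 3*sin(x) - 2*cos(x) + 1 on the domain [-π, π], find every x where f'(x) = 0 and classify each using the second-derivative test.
f'(x) = 2*sin(x) + 3*cos(x)

Solve f'(x) = 0 on [-π, π]:
  f'(x) = 0 ⇔ 3*cos(x) = -2*sin(x) ⇔ tan(x) = -3/2, i.e. x = arctan(-3/2) + nπ; keep the solutions lying in [-π, π].
  ⇒ x = -atan(3/2) ≈ -0.9828, pi - atan(3/2) ≈ 2.1588

f''(x) = -3*sin(x) + 2*cos(x)
Second-derivative test at each critical point:
  f''(-0.9828) = 3.6056 > 0 → local minimum
  f''(2.1588) = -3.6056 < 0 → local maximum

Critical points: x = -atan(3/2) ≈ -0.9828 (local minimum); x = pi - atan(3/2) ≈ 2.1588 (local maximum)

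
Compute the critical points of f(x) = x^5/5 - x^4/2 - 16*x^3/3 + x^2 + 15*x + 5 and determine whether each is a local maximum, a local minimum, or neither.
f'(x) = x^4 - 2*x^3 - 16*x^2 + 2*x + 15

Solve f'(x) = 0:
  Factor: x^4 - 2*x^3 - 16*x^2 + 2*x + 15 = (x - 5)*(x - 1)*(x + 1)*(x + 3) = 0.
  ⇒ x = -3, -1, 1, 5

f''(x) = 4*x^3 - 6*x^2 - 32*x + 2
Second-derivative test at each critical point:
  f''(-3) = -64 < 0 → local maximum
  f''(-1) = 24 > 0 → local minimum
  f''(1) = -32 < 0 → local maximum
  f''(5) = 192 > 0 → local minimum

Critical points: x = -3 (local maximum); x = -1 (local minimum); x = 1 (local maximum); x = 5 (local minimum)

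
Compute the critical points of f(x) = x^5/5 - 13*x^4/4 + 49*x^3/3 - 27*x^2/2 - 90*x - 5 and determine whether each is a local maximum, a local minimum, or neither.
f'(x) = x^4 - 13*x^3 + 49*x^2 - 27*x - 90

Solve f'(x) = 0:
  Factor: x^4 - 13*x^3 + 49*x^2 - 27*x - 90 = (x - 6)*(x - 5)*(x - 3)*(x + 1) = 0.
  ⇒ x = -1, 3, 5, 6

f''(x) = 4*x^3 - 39*x^2 + 98*x - 27
Second-derivative test at each critical point:
  f''(-1) = -168 < 0 → local maximum
  f''(3) = 24 > 0 → local minimum
  f''(5) = -12 < 0 → local maximum
  f''(6) = 21 > 0 → local minimum

Critical points: x = -1 (local maximum); x = 3 (local minimum); x = 5 (local maximum); x = 6 (local minimum)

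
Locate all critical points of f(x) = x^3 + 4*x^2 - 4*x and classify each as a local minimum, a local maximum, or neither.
f'(x) = 3*x^2 + 8*x - 4

Solve f'(x) = 0:
  3*x^2 + 8*x - 4 = 0 has no rational roots; quadratic formula: x = (-8 ± √112)/6.
  ⇒ x = -2*sqrt(7)/3 - 4/3 ≈ -3.0972, -4/3 + 2*sqrt(7)/3 ≈ 0.4305

f''(x) = 6*x + 8
Second-derivative test at each critical point:
  f''(-3.0972) = -10.5830 < 0 → local maximum
  f''(0.4305) = 10.5830 > 0 → local minimum

Critical points: x = -2*sqrt(7)/3 - 4/3 ≈ -3.0972 (local maximum); x = -4/3 + 2*sqrt(7)/3 ≈ 0.4305 (local minimum)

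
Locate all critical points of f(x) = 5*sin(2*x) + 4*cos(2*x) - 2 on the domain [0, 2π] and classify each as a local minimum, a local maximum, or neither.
f'(x) = -8*sin(2*x) + 10*cos(2*x)

Solve f'(x) = 0 on [0, 2π]:
  f'(x) = 0 ⇔ 5*cos(2*x) = 4*sin(2*x) ⇔ tan(2*x) = 5/4, i.e. 2*x = arctan(5/4) + nπ; keep the solutions lying in [0, 2π].
  ⇒ x = atan(5/4)/2 ≈ 0.4480, atan(5/4)/2 + pi/2 ≈ 2.0188, atan(5/4)/2 + pi ≈ 3.5896, atan(5/4)/2 + 3*pi/2 ≈ 5.1604

f''(x) = -20*sin(2*x) - 16*cos(2*x)
Second-derivative test at each critical point:
  f''(0.4480) = -25.6125 < 0 → local maximum
  f''(2.0188) = 25.6125 > 0 → local minimum
  f''(3.5896) = -25.6125 < 0 → local maximum
  f''(5.1604) = 25.6125 > 0 → local minimum

Critical points: x = atan(5/4)/2 ≈ 0.4480 (local maximum); x = atan(5/4)/2 + pi/2 ≈ 2.0188 (local minimum); x = atan(5/4)/2 + pi ≈ 3.5896 (local maximum); x = atan(5/4)/2 + 3*pi/2 ≈ 5.1604 (local minimum)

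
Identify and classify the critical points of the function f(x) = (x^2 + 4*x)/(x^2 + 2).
f'(x) = 4*(-x^2 + x + 2)/(x^4 + 4*x^2 + 4)

Solve f'(x) = 0:
  f'(x) = -4*(x - 2)*(x + 1)/(x^2 + 2)^2; the denominator is positive wherever f is defined, so f'(x) = 0 ⇔ -4*x^2 + 4*x + 8 = 0.
  Factor: -4*x^2 + 4*x + 8 = -4*(x - 2)*(x + 1) = 0.
  ⇒ x = -1, 2

f''(x) = 4*(2*x^3 - 3*x^2 - 12*x + 2)/(x^6 + 6*x^4 + 12*x^2 + 8)
Second-derivative test at each critical point:
  f''(-1) = 4/3 > 0 → local minimum
  f''(2) = -1/3 < 0 → local maximum

Critical points: x = -1 (local minimum); x = 2 (local maximum)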